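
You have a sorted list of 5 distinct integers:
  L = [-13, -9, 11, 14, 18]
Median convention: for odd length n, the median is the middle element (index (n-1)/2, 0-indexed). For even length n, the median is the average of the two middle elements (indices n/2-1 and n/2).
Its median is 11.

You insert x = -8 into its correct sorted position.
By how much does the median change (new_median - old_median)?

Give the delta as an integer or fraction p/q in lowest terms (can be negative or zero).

Old median = 11
After inserting x = -8: new sorted = [-13, -9, -8, 11, 14, 18]
New median = 3/2
Delta = 3/2 - 11 = -19/2

Answer: -19/2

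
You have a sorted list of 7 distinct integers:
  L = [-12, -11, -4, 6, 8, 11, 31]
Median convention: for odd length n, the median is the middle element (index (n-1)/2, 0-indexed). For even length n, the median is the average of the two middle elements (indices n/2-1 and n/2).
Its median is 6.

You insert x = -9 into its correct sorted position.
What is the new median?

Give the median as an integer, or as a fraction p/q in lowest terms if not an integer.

Old list (sorted, length 7): [-12, -11, -4, 6, 8, 11, 31]
Old median = 6
Insert x = -9
Old length odd (7). Middle was index 3 = 6.
New length even (8). New median = avg of two middle elements.
x = -9: 2 elements are < x, 5 elements are > x.
New sorted list: [-12, -11, -9, -4, 6, 8, 11, 31]
New median = 1

Answer: 1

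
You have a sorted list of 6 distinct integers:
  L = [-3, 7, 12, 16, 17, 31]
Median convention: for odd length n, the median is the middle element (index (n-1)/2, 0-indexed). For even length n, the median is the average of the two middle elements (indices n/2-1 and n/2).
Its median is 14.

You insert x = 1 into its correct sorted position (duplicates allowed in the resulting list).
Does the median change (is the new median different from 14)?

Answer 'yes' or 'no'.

Answer: yes

Derivation:
Old median = 14
Insert x = 1
New median = 12
Changed? yes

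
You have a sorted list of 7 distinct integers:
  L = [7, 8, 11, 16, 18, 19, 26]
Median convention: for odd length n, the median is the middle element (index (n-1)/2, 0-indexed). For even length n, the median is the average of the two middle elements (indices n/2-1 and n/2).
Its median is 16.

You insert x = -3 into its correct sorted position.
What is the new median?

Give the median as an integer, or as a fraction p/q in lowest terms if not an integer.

Old list (sorted, length 7): [7, 8, 11, 16, 18, 19, 26]
Old median = 16
Insert x = -3
Old length odd (7). Middle was index 3 = 16.
New length even (8). New median = avg of two middle elements.
x = -3: 0 elements are < x, 7 elements are > x.
New sorted list: [-3, 7, 8, 11, 16, 18, 19, 26]
New median = 27/2

Answer: 27/2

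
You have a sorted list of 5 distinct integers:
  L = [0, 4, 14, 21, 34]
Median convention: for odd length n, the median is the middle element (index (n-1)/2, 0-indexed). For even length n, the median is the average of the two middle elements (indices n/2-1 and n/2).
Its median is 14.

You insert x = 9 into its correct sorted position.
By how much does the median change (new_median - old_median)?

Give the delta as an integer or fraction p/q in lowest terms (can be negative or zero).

Old median = 14
After inserting x = 9: new sorted = [0, 4, 9, 14, 21, 34]
New median = 23/2
Delta = 23/2 - 14 = -5/2

Answer: -5/2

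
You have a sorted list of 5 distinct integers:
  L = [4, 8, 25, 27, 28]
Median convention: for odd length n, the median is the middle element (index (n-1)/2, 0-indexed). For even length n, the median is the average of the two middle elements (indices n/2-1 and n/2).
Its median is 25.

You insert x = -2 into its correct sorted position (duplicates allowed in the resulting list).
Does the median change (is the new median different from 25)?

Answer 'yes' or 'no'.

Old median = 25
Insert x = -2
New median = 33/2
Changed? yes

Answer: yes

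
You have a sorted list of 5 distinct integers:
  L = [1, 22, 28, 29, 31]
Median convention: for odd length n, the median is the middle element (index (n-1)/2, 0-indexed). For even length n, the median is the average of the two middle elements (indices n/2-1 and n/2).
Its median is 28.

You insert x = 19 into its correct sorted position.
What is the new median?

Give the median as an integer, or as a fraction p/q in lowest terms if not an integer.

Old list (sorted, length 5): [1, 22, 28, 29, 31]
Old median = 28
Insert x = 19
Old length odd (5). Middle was index 2 = 28.
New length even (6). New median = avg of two middle elements.
x = 19: 1 elements are < x, 4 elements are > x.
New sorted list: [1, 19, 22, 28, 29, 31]
New median = 25

Answer: 25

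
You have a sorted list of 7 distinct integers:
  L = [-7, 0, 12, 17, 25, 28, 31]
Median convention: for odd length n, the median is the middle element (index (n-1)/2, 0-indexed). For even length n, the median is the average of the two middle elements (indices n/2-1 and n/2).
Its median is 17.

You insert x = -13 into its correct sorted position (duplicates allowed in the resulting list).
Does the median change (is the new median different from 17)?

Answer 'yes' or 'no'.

Answer: yes

Derivation:
Old median = 17
Insert x = -13
New median = 29/2
Changed? yes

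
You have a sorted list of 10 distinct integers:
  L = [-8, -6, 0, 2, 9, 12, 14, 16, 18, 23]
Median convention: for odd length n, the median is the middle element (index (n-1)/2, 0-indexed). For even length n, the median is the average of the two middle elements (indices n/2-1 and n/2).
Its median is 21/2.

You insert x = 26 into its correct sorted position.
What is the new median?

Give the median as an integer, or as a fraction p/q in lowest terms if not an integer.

Old list (sorted, length 10): [-8, -6, 0, 2, 9, 12, 14, 16, 18, 23]
Old median = 21/2
Insert x = 26
Old length even (10). Middle pair: indices 4,5 = 9,12.
New length odd (11). New median = single middle element.
x = 26: 10 elements are < x, 0 elements are > x.
New sorted list: [-8, -6, 0, 2, 9, 12, 14, 16, 18, 23, 26]
New median = 12

Answer: 12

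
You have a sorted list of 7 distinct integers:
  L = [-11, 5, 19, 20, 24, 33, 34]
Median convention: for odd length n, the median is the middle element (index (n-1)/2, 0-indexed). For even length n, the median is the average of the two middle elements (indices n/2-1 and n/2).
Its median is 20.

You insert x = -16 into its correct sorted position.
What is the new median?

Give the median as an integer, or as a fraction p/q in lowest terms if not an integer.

Old list (sorted, length 7): [-11, 5, 19, 20, 24, 33, 34]
Old median = 20
Insert x = -16
Old length odd (7). Middle was index 3 = 20.
New length even (8). New median = avg of two middle elements.
x = -16: 0 elements are < x, 7 elements are > x.
New sorted list: [-16, -11, 5, 19, 20, 24, 33, 34]
New median = 39/2

Answer: 39/2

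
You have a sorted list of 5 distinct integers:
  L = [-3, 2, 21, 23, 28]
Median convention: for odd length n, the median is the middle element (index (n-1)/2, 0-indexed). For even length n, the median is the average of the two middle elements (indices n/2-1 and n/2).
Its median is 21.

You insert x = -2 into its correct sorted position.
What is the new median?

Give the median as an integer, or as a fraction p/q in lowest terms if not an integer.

Answer: 23/2

Derivation:
Old list (sorted, length 5): [-3, 2, 21, 23, 28]
Old median = 21
Insert x = -2
Old length odd (5). Middle was index 2 = 21.
New length even (6). New median = avg of two middle elements.
x = -2: 1 elements are < x, 4 elements are > x.
New sorted list: [-3, -2, 2, 21, 23, 28]
New median = 23/2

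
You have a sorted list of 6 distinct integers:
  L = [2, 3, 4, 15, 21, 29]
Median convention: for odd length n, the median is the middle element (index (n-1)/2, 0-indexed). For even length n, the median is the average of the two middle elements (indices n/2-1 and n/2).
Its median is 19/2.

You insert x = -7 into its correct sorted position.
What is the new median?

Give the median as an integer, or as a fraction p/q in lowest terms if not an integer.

Answer: 4

Derivation:
Old list (sorted, length 6): [2, 3, 4, 15, 21, 29]
Old median = 19/2
Insert x = -7
Old length even (6). Middle pair: indices 2,3 = 4,15.
New length odd (7). New median = single middle element.
x = -7: 0 elements are < x, 6 elements are > x.
New sorted list: [-7, 2, 3, 4, 15, 21, 29]
New median = 4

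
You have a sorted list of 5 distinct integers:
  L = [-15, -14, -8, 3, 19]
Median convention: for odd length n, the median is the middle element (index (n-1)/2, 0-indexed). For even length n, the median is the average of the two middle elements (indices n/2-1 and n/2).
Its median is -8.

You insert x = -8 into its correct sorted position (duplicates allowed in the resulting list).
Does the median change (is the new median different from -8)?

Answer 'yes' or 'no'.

Old median = -8
Insert x = -8
New median = -8
Changed? no

Answer: no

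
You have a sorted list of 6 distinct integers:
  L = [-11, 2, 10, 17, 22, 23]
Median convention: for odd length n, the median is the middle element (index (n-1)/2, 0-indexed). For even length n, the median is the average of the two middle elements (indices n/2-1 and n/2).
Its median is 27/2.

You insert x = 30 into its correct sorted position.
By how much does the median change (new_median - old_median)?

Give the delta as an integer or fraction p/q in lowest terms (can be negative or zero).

Answer: 7/2

Derivation:
Old median = 27/2
After inserting x = 30: new sorted = [-11, 2, 10, 17, 22, 23, 30]
New median = 17
Delta = 17 - 27/2 = 7/2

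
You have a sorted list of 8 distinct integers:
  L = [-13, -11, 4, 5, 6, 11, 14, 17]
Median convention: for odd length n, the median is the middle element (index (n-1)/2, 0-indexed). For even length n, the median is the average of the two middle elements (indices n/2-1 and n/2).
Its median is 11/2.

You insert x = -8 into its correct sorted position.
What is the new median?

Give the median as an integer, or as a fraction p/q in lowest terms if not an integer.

Old list (sorted, length 8): [-13, -11, 4, 5, 6, 11, 14, 17]
Old median = 11/2
Insert x = -8
Old length even (8). Middle pair: indices 3,4 = 5,6.
New length odd (9). New median = single middle element.
x = -8: 2 elements are < x, 6 elements are > x.
New sorted list: [-13, -11, -8, 4, 5, 6, 11, 14, 17]
New median = 5

Answer: 5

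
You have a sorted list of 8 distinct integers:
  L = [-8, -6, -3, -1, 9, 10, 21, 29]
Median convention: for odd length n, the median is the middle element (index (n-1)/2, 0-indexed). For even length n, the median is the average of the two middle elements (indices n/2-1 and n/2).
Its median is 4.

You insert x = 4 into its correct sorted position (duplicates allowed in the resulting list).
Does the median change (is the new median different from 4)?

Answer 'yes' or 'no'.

Old median = 4
Insert x = 4
New median = 4
Changed? no

Answer: no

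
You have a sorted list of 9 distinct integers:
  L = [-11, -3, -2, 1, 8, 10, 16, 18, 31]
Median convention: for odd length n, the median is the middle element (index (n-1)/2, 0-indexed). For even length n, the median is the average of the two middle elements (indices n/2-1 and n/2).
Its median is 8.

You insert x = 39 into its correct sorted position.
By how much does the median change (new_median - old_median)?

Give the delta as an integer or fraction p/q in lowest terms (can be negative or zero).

Answer: 1

Derivation:
Old median = 8
After inserting x = 39: new sorted = [-11, -3, -2, 1, 8, 10, 16, 18, 31, 39]
New median = 9
Delta = 9 - 8 = 1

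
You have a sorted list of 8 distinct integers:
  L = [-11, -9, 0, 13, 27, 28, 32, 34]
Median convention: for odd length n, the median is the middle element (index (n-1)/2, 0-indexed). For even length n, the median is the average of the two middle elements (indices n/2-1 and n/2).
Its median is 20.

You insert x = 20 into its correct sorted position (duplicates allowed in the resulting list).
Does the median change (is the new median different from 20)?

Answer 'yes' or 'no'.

Old median = 20
Insert x = 20
New median = 20
Changed? no

Answer: no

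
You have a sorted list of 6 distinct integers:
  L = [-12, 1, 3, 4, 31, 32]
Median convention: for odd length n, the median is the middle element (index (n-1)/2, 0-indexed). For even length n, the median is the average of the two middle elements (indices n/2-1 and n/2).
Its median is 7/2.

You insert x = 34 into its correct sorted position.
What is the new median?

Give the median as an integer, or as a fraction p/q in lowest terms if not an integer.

Old list (sorted, length 6): [-12, 1, 3, 4, 31, 32]
Old median = 7/2
Insert x = 34
Old length even (6). Middle pair: indices 2,3 = 3,4.
New length odd (7). New median = single middle element.
x = 34: 6 elements are < x, 0 elements are > x.
New sorted list: [-12, 1, 3, 4, 31, 32, 34]
New median = 4

Answer: 4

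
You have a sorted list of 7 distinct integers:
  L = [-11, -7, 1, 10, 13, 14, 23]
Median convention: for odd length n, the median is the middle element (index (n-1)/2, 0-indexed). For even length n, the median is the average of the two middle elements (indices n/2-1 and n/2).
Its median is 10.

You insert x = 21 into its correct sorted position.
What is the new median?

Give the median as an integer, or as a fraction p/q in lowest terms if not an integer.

Old list (sorted, length 7): [-11, -7, 1, 10, 13, 14, 23]
Old median = 10
Insert x = 21
Old length odd (7). Middle was index 3 = 10.
New length even (8). New median = avg of two middle elements.
x = 21: 6 elements are < x, 1 elements are > x.
New sorted list: [-11, -7, 1, 10, 13, 14, 21, 23]
New median = 23/2

Answer: 23/2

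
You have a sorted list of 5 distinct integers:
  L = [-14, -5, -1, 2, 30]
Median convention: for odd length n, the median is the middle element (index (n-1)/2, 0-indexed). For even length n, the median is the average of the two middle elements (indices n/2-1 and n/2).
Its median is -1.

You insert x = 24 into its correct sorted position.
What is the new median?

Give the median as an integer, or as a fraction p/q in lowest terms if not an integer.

Answer: 1/2

Derivation:
Old list (sorted, length 5): [-14, -5, -1, 2, 30]
Old median = -1
Insert x = 24
Old length odd (5). Middle was index 2 = -1.
New length even (6). New median = avg of two middle elements.
x = 24: 4 elements are < x, 1 elements are > x.
New sorted list: [-14, -5, -1, 2, 24, 30]
New median = 1/2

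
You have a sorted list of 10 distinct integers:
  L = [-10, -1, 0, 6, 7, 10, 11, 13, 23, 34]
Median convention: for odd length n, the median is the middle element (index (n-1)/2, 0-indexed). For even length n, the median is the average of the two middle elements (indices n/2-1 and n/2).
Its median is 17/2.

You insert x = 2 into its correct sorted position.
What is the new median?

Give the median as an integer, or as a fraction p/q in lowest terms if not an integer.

Answer: 7

Derivation:
Old list (sorted, length 10): [-10, -1, 0, 6, 7, 10, 11, 13, 23, 34]
Old median = 17/2
Insert x = 2
Old length even (10). Middle pair: indices 4,5 = 7,10.
New length odd (11). New median = single middle element.
x = 2: 3 elements are < x, 7 elements are > x.
New sorted list: [-10, -1, 0, 2, 6, 7, 10, 11, 13, 23, 34]
New median = 7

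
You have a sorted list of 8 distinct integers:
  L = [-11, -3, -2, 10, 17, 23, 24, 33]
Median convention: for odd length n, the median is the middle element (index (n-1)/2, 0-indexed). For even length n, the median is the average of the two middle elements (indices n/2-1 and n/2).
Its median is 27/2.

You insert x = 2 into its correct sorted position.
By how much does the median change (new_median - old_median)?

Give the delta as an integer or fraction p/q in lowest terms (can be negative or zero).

Old median = 27/2
After inserting x = 2: new sorted = [-11, -3, -2, 2, 10, 17, 23, 24, 33]
New median = 10
Delta = 10 - 27/2 = -7/2

Answer: -7/2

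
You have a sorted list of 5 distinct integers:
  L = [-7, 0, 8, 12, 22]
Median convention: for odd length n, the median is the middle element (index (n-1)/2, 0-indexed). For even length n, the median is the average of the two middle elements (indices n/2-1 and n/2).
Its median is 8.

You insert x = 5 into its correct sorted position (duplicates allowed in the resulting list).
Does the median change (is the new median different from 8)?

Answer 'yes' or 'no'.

Answer: yes

Derivation:
Old median = 8
Insert x = 5
New median = 13/2
Changed? yes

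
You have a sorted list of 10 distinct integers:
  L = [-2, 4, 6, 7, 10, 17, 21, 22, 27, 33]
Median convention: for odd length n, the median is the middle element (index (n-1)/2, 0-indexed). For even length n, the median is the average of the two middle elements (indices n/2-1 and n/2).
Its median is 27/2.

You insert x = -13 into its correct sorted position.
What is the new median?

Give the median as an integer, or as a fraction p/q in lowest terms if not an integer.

Answer: 10

Derivation:
Old list (sorted, length 10): [-2, 4, 6, 7, 10, 17, 21, 22, 27, 33]
Old median = 27/2
Insert x = -13
Old length even (10). Middle pair: indices 4,5 = 10,17.
New length odd (11). New median = single middle element.
x = -13: 0 elements are < x, 10 elements are > x.
New sorted list: [-13, -2, 4, 6, 7, 10, 17, 21, 22, 27, 33]
New median = 10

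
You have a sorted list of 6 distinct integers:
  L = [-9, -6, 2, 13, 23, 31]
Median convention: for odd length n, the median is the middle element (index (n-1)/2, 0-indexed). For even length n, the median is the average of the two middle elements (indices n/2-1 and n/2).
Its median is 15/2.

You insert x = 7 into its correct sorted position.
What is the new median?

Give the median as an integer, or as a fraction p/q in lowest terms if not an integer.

Answer: 7

Derivation:
Old list (sorted, length 6): [-9, -6, 2, 13, 23, 31]
Old median = 15/2
Insert x = 7
Old length even (6). Middle pair: indices 2,3 = 2,13.
New length odd (7). New median = single middle element.
x = 7: 3 elements are < x, 3 elements are > x.
New sorted list: [-9, -6, 2, 7, 13, 23, 31]
New median = 7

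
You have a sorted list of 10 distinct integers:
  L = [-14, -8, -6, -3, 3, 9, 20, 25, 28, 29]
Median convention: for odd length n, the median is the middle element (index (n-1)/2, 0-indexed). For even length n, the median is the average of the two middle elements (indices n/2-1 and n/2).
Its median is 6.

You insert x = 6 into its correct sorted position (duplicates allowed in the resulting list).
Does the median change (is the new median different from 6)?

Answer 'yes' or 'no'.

Answer: no

Derivation:
Old median = 6
Insert x = 6
New median = 6
Changed? no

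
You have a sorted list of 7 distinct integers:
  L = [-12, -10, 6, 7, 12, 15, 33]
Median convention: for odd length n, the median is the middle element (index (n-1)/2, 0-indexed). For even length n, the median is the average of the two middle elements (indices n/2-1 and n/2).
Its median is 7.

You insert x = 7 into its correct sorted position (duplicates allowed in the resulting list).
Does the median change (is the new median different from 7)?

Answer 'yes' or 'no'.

Old median = 7
Insert x = 7
New median = 7
Changed? no

Answer: no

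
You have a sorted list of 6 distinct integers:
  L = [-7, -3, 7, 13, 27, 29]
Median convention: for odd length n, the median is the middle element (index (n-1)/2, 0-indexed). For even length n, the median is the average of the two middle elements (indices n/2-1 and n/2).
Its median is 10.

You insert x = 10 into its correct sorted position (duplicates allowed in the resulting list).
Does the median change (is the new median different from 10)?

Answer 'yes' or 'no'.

Old median = 10
Insert x = 10
New median = 10
Changed? no

Answer: no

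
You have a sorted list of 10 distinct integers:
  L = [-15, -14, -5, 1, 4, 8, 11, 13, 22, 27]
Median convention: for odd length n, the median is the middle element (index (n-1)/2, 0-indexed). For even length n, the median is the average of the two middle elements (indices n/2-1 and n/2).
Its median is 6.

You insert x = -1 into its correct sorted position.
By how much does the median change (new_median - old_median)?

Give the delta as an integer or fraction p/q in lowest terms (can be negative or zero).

Old median = 6
After inserting x = -1: new sorted = [-15, -14, -5, -1, 1, 4, 8, 11, 13, 22, 27]
New median = 4
Delta = 4 - 6 = -2

Answer: -2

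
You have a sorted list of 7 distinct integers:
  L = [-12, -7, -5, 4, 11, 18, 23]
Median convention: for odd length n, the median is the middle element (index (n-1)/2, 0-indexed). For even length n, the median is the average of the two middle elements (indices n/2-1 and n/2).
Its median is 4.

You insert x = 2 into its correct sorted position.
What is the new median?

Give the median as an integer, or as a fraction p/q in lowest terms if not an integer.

Answer: 3

Derivation:
Old list (sorted, length 7): [-12, -7, -5, 4, 11, 18, 23]
Old median = 4
Insert x = 2
Old length odd (7). Middle was index 3 = 4.
New length even (8). New median = avg of two middle elements.
x = 2: 3 elements are < x, 4 elements are > x.
New sorted list: [-12, -7, -5, 2, 4, 11, 18, 23]
New median = 3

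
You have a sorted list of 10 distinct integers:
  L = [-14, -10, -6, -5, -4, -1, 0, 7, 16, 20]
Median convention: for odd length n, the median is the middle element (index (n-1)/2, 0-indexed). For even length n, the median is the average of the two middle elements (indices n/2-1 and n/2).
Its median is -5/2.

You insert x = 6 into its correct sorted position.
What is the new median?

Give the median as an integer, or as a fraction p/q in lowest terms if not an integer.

Old list (sorted, length 10): [-14, -10, -6, -5, -4, -1, 0, 7, 16, 20]
Old median = -5/2
Insert x = 6
Old length even (10). Middle pair: indices 4,5 = -4,-1.
New length odd (11). New median = single middle element.
x = 6: 7 elements are < x, 3 elements are > x.
New sorted list: [-14, -10, -6, -5, -4, -1, 0, 6, 7, 16, 20]
New median = -1

Answer: -1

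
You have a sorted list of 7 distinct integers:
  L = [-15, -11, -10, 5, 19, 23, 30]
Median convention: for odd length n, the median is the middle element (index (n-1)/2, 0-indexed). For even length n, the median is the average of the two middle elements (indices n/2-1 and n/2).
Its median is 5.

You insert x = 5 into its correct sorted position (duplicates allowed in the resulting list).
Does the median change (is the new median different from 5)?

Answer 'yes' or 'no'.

Old median = 5
Insert x = 5
New median = 5
Changed? no

Answer: no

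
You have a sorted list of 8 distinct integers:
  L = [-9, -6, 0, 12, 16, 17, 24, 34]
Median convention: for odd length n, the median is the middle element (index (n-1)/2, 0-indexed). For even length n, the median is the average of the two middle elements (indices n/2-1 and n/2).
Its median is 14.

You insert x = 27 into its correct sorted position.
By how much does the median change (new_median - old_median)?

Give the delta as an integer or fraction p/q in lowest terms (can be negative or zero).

Old median = 14
After inserting x = 27: new sorted = [-9, -6, 0, 12, 16, 17, 24, 27, 34]
New median = 16
Delta = 16 - 14 = 2

Answer: 2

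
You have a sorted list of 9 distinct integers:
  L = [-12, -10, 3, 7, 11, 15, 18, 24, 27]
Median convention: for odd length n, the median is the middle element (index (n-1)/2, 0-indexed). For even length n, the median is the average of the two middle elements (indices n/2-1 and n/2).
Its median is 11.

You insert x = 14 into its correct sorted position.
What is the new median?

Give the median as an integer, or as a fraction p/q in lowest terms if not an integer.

Answer: 25/2

Derivation:
Old list (sorted, length 9): [-12, -10, 3, 7, 11, 15, 18, 24, 27]
Old median = 11
Insert x = 14
Old length odd (9). Middle was index 4 = 11.
New length even (10). New median = avg of two middle elements.
x = 14: 5 elements are < x, 4 elements are > x.
New sorted list: [-12, -10, 3, 7, 11, 14, 15, 18, 24, 27]
New median = 25/2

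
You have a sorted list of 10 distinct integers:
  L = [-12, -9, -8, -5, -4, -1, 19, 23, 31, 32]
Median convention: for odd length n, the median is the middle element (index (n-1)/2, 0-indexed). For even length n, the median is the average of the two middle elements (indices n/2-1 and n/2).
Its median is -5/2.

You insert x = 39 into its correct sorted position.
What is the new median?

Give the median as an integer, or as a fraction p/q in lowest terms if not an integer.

Old list (sorted, length 10): [-12, -9, -8, -5, -4, -1, 19, 23, 31, 32]
Old median = -5/2
Insert x = 39
Old length even (10). Middle pair: indices 4,5 = -4,-1.
New length odd (11). New median = single middle element.
x = 39: 10 elements are < x, 0 elements are > x.
New sorted list: [-12, -9, -8, -5, -4, -1, 19, 23, 31, 32, 39]
New median = -1

Answer: -1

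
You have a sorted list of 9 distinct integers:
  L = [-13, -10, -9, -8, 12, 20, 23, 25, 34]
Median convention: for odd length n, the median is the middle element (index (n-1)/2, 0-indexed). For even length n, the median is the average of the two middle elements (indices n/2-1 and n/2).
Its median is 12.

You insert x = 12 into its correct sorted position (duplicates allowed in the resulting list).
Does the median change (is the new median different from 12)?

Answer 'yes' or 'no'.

Old median = 12
Insert x = 12
New median = 12
Changed? no

Answer: no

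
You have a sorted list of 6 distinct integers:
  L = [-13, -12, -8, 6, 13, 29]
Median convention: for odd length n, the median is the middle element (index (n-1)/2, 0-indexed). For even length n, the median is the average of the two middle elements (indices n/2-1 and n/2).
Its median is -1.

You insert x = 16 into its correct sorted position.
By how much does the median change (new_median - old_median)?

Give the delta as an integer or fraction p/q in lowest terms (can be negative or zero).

Answer: 7

Derivation:
Old median = -1
After inserting x = 16: new sorted = [-13, -12, -8, 6, 13, 16, 29]
New median = 6
Delta = 6 - -1 = 7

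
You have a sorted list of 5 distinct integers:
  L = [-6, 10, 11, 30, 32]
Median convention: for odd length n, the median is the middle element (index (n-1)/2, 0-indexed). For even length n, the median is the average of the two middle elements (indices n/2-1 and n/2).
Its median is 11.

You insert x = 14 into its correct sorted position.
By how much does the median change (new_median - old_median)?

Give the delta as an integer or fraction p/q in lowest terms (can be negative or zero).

Old median = 11
After inserting x = 14: new sorted = [-6, 10, 11, 14, 30, 32]
New median = 25/2
Delta = 25/2 - 11 = 3/2

Answer: 3/2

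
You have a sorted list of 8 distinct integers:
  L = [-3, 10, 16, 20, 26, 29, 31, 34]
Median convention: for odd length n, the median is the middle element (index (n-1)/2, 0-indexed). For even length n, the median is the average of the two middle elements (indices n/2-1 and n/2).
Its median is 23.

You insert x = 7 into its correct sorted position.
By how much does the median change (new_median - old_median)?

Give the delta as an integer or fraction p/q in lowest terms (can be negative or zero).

Old median = 23
After inserting x = 7: new sorted = [-3, 7, 10, 16, 20, 26, 29, 31, 34]
New median = 20
Delta = 20 - 23 = -3

Answer: -3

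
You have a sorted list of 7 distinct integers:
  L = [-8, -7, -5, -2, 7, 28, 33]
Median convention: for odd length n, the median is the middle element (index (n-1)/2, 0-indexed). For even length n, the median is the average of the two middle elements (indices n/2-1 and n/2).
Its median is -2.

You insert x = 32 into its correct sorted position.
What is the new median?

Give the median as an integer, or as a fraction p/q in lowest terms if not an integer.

Answer: 5/2

Derivation:
Old list (sorted, length 7): [-8, -7, -5, -2, 7, 28, 33]
Old median = -2
Insert x = 32
Old length odd (7). Middle was index 3 = -2.
New length even (8). New median = avg of two middle elements.
x = 32: 6 elements are < x, 1 elements are > x.
New sorted list: [-8, -7, -5, -2, 7, 28, 32, 33]
New median = 5/2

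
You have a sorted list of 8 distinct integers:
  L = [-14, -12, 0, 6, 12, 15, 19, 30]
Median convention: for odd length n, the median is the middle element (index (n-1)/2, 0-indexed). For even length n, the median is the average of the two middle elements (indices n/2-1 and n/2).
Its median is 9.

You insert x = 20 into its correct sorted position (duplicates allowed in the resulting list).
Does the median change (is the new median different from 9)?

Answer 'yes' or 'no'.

Answer: yes

Derivation:
Old median = 9
Insert x = 20
New median = 12
Changed? yes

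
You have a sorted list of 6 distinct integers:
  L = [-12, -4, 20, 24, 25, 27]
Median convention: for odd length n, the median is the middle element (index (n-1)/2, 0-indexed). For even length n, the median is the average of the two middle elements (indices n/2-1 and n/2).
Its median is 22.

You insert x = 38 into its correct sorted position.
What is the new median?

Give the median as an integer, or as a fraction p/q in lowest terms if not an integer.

Answer: 24

Derivation:
Old list (sorted, length 6): [-12, -4, 20, 24, 25, 27]
Old median = 22
Insert x = 38
Old length even (6). Middle pair: indices 2,3 = 20,24.
New length odd (7). New median = single middle element.
x = 38: 6 elements are < x, 0 elements are > x.
New sorted list: [-12, -4, 20, 24, 25, 27, 38]
New median = 24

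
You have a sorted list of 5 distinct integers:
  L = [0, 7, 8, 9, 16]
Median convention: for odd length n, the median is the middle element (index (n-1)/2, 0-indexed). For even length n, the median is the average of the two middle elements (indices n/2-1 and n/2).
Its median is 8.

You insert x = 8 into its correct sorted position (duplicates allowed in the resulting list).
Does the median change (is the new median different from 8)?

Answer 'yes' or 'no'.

Answer: no

Derivation:
Old median = 8
Insert x = 8
New median = 8
Changed? no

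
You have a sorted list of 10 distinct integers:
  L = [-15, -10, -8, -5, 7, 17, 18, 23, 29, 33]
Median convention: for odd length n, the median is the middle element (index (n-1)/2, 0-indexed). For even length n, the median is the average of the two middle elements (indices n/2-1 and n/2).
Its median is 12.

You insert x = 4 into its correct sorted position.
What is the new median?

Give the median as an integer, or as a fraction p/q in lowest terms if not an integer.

Answer: 7

Derivation:
Old list (sorted, length 10): [-15, -10, -8, -5, 7, 17, 18, 23, 29, 33]
Old median = 12
Insert x = 4
Old length even (10). Middle pair: indices 4,5 = 7,17.
New length odd (11). New median = single middle element.
x = 4: 4 elements are < x, 6 elements are > x.
New sorted list: [-15, -10, -8, -5, 4, 7, 17, 18, 23, 29, 33]
New median = 7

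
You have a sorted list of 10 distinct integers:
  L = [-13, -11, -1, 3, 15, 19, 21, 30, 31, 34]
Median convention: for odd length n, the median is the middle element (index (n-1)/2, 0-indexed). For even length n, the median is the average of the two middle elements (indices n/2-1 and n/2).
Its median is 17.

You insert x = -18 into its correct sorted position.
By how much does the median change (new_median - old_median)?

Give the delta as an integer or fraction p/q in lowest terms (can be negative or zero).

Old median = 17
After inserting x = -18: new sorted = [-18, -13, -11, -1, 3, 15, 19, 21, 30, 31, 34]
New median = 15
Delta = 15 - 17 = -2

Answer: -2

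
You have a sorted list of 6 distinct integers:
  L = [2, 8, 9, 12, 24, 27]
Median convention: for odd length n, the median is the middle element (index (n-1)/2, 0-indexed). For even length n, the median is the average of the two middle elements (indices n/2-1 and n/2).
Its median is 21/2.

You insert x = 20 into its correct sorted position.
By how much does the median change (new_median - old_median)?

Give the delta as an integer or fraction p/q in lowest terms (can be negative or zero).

Old median = 21/2
After inserting x = 20: new sorted = [2, 8, 9, 12, 20, 24, 27]
New median = 12
Delta = 12 - 21/2 = 3/2

Answer: 3/2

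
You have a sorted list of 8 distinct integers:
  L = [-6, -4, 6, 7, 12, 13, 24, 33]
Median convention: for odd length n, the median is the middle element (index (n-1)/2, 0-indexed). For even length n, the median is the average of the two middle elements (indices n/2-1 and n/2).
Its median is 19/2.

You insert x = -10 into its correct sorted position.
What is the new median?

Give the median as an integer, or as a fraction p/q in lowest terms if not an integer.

Old list (sorted, length 8): [-6, -4, 6, 7, 12, 13, 24, 33]
Old median = 19/2
Insert x = -10
Old length even (8). Middle pair: indices 3,4 = 7,12.
New length odd (9). New median = single middle element.
x = -10: 0 elements are < x, 8 elements are > x.
New sorted list: [-10, -6, -4, 6, 7, 12, 13, 24, 33]
New median = 7

Answer: 7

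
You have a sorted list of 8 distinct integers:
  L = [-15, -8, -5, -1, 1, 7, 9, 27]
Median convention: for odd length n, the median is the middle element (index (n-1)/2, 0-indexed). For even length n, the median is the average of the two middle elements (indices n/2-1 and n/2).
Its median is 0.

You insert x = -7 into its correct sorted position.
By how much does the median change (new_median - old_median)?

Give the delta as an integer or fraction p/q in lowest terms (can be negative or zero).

Answer: -1

Derivation:
Old median = 0
After inserting x = -7: new sorted = [-15, -8, -7, -5, -1, 1, 7, 9, 27]
New median = -1
Delta = -1 - 0 = -1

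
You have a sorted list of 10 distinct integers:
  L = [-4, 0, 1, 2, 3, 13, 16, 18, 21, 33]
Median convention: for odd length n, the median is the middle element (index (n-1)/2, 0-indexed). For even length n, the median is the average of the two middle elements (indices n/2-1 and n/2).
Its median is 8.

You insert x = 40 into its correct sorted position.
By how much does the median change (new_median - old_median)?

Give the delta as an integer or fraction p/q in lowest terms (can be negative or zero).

Old median = 8
After inserting x = 40: new sorted = [-4, 0, 1, 2, 3, 13, 16, 18, 21, 33, 40]
New median = 13
Delta = 13 - 8 = 5

Answer: 5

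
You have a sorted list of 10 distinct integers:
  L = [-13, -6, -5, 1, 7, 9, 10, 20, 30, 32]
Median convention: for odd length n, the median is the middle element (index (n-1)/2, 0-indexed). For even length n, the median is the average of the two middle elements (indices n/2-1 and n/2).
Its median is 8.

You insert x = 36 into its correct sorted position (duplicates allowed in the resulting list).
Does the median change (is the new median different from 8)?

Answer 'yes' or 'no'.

Old median = 8
Insert x = 36
New median = 9
Changed? yes

Answer: yes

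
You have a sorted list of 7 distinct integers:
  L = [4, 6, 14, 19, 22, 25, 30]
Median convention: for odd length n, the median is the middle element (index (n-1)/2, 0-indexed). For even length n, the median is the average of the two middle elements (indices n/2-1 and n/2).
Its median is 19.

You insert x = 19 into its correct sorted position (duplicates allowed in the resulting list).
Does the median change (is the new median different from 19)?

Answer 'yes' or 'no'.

Answer: no

Derivation:
Old median = 19
Insert x = 19
New median = 19
Changed? no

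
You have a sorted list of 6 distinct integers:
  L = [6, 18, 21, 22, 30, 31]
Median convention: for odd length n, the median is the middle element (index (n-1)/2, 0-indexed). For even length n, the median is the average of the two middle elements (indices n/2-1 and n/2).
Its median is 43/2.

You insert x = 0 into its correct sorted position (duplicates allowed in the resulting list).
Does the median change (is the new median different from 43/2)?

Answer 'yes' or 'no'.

Answer: yes

Derivation:
Old median = 43/2
Insert x = 0
New median = 21
Changed? yes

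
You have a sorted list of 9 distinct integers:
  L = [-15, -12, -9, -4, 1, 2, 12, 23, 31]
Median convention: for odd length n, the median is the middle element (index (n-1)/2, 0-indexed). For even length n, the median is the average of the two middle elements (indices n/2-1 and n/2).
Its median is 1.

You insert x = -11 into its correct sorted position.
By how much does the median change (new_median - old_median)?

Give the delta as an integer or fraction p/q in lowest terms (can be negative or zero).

Old median = 1
After inserting x = -11: new sorted = [-15, -12, -11, -9, -4, 1, 2, 12, 23, 31]
New median = -3/2
Delta = -3/2 - 1 = -5/2

Answer: -5/2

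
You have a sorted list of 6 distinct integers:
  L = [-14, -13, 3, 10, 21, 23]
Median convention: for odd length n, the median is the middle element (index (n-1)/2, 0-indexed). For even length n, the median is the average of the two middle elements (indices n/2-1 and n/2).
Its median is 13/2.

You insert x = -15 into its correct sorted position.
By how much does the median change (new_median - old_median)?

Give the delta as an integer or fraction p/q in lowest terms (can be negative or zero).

Answer: -7/2

Derivation:
Old median = 13/2
After inserting x = -15: new sorted = [-15, -14, -13, 3, 10, 21, 23]
New median = 3
Delta = 3 - 13/2 = -7/2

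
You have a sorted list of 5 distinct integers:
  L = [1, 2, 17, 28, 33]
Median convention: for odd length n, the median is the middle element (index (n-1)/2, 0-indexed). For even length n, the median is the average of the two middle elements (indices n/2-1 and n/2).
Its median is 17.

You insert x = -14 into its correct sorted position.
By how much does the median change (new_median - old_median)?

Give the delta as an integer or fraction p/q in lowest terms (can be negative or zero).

Answer: -15/2

Derivation:
Old median = 17
After inserting x = -14: new sorted = [-14, 1, 2, 17, 28, 33]
New median = 19/2
Delta = 19/2 - 17 = -15/2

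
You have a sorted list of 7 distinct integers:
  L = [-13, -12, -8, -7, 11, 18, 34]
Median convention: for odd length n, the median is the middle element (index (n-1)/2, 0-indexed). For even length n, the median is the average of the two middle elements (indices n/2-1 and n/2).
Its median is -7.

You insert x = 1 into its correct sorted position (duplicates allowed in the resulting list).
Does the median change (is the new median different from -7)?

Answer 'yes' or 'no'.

Answer: yes

Derivation:
Old median = -7
Insert x = 1
New median = -3
Changed? yes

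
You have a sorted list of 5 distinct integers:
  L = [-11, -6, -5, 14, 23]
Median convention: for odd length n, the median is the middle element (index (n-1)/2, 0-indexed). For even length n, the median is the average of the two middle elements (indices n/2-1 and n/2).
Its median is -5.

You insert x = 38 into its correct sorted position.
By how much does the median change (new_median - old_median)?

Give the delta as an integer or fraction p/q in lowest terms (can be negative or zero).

Answer: 19/2

Derivation:
Old median = -5
After inserting x = 38: new sorted = [-11, -6, -5, 14, 23, 38]
New median = 9/2
Delta = 9/2 - -5 = 19/2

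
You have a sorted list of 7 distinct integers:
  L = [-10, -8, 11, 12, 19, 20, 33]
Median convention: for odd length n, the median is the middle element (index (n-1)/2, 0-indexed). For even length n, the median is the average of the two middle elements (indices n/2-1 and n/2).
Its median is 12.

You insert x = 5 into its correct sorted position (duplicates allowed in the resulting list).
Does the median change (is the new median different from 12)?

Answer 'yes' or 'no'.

Answer: yes

Derivation:
Old median = 12
Insert x = 5
New median = 23/2
Changed? yes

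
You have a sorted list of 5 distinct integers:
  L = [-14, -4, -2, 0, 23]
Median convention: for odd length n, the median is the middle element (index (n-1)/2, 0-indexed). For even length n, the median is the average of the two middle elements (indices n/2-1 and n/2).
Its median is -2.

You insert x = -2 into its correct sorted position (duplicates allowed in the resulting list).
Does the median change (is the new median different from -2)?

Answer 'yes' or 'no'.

Old median = -2
Insert x = -2
New median = -2
Changed? no

Answer: no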